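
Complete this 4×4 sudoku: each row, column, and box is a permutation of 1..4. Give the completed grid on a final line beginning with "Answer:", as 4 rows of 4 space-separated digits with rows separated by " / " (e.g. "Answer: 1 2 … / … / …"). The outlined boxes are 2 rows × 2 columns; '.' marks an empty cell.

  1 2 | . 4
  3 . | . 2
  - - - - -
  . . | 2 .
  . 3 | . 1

Step 1. [r3c1∈{4}] r3c1 has the single candidate 4, so r3c1=4.
Step 2. [r2c3∈{1}] r2c3's peers cover all but 1. So r2c3=1.
Step 3. [r1c3∈{3}] r1c3 has the single candidate 3, so r1c3=3.
Step 4. [r3c4∈{3}] r3c4's peers cover all but 3. So r3c4=3.
Step 5. [r4c1∈{2}] r4c1 is down to just 2, so r4c1=2.
Step 6. [r2c2∈{4}] r2c2 has the single candidate 4, so r2c2=4.
Step 7. [r4c3∈{4}] r4c3's peers cover all but 4, so r4c3=4.
Step 8. [r3c2∈{1}] only 1 remains possible at r3c2. So r3c2=1.

Answer: 1 2 3 4 / 3 4 1 2 / 4 1 2 3 / 2 3 4 1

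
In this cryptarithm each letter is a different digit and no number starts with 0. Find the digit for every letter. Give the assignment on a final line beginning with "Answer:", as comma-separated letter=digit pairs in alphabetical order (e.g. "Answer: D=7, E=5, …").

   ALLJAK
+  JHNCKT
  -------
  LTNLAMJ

Step 1. [L] adding two 6-digit numbers gives at most 6+1 digits, and here it does — L is that final carry and must be 1 ⇒ L=1.
Step 2. [col 1: K + T ≡ J (mod 10)] several values work for T in column 1 (K + T ≡ J (mod 10), carry-in 0); try T=2 ⇒ T=2.
Step 3. [col 1: K + T ≡ J (mod 10)] J=8 is one option consistent with column 1 (K + T ≡ J (mod 10), carry-in 0) — take it, so J=8.
Step 4. [col 1: K + T ≡ J (mod 10)] column 1 reads K+T+carry(0)=J with T=2, J=8; with digits 1,2,8 already taken and all letters distinct, the only value for K is 6, so K=6.
Step 5. [col 2: A + K ≡ M (mod 10)] column 2 (A + K ≡ M (mod 10), carry-in 0) doesn't pin A yet; pick A=4 and continue. So A=4.
Step 6. [col 2: A + K ≡ M (mod 10)] in column 2 we have A+K≡M with carry-in 0; given A=4, K=6 and digits 1,2,4,6,8 already taken and all letters distinct, that pins M to 0 ⇒ M=0.
Step 7. [col 3: J + C ≡ A (mod 10)] column 3: given J=8, A=4, carry-in 1, and digits 0,1,2,4,6,8 already taken and all letters distinct, J+C≡A (mod 10) forces C=5. So C=5.
Step 8. [col 4: L + N ≡ L (mod 10)] from column 4 (L=1, carry-in 1, digits 0,1,2,4,5,6,8 already taken and all letters distinct): N must equal 9. So N=9.
Step 9. [col 5: L + H ≡ N (mod 10)] in column 5 we have L+H≡N with carry-in 1; given L=1, N=9 and digits 0,1,2,4,5,6,8,9 already taken and all letters distinct, that pins H to 7 ⇒ H=7.

Answer: A=4, C=5, H=7, J=8, K=6, L=1, M=0, N=9, T=2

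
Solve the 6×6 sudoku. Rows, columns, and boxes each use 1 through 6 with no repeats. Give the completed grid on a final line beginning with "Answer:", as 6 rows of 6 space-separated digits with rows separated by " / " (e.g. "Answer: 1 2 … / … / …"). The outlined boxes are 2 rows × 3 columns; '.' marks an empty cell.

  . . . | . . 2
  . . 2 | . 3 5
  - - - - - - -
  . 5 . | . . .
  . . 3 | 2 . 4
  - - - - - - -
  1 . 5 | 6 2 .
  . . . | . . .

Step 1. [r1c5∈{1,4,6}] in box 2, 6 fits only at r1c5, so r1c5=6.
Step 2. [r5c2∈{3,4}] r5c2 is the only open cell in row 5 admitting 4 ⇒ r5c2=4.
Step 3. [r4c1∈{6}] r4c1's peers cover all but 6. So r4c1=6.
Step 4. [r3c5∈{1}] r3c5 is down to just 1. So r3c5=1.
Step 5. [r1c3∈{1,4}] r1c3 is the only open cell in col 3 admitting 1. So r1c3=1.
Step 6. [r6c4∈{1,3,4,5}] col 4 places 5 nowhere but r6c4. So r6c4=5.
Step 7. [r6c2∈{2,3,6}] r6c2 is the only open cell in col 2 admitting 2, so r6c2=2.
Step 8. [r2c1∈{4}] r2c1's peers cover all but 4, so r2c1=4.
Step 9. [r6c1∈{3}] r6c1's peers cover all but 3 ⇒ r6c1=3.
Step 10. [r5c6∈{3}] r5c6 has the single candidate 3 ⇒ r5c6=3.
Step 11. [r4c2∈{1}] r4c2 is down to just 1. So r4c2=1.
Step 12. [r6c3∈{6}] only 6 remains possible at r6c3, so r6c3=6.
Step 13. [r6c5∈{4}] only 4 remains possible at r6c5, so r6c5=4.
Step 14. [r1c2∈{3}] r1c2 is down to just 3, so r1c2=3.
Step 15. [r3c1∈{2}] nothing but 2 survives at r3c1. So r3c1=2.
Step 16. [r1c4∈{4}] r1c4 is down to just 4. So r1c4=4.
Step 17. [r3c4∈{3}] only 3 remains possible at r3c4 ⇒ r3c4=3.
Step 18. [r3c3∈{4}] nothing but 4 survives at r3c3. So r3c3=4.
Step 19. [r2c2∈{6}] nothing but 6 survives at r2c2, so r2c2=6.
Step 20. [r3c6∈{6}] nothing but 6 survives at r3c6 ⇒ r3c6=6.
Step 21. [r4c5∈{5}] r4c5's peers cover all but 5 ⇒ r4c5=5.
Step 22. [r6c6∈{1}] r6c6 has the single candidate 1. So r6c6=1.
Step 23. [r2c4∈{1}] r2c4 has the single candidate 1 ⇒ r2c4=1.
Step 24. [r1c1∈{5}] only 5 remains possible at r1c1. So r1c1=5.

Answer: 5 3 1 4 6 2 / 4 6 2 1 3 5 / 2 5 4 3 1 6 / 6 1 3 2 5 4 / 1 4 5 6 2 3 / 3 2 6 5 4 1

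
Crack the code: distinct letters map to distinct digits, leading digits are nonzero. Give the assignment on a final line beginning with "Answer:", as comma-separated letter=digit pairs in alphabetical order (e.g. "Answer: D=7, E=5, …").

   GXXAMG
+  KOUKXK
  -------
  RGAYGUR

Step 1. [col 1: G + K ≡ R (mod 10)] no forcing yet in column 1 (carry-in 0); R=1 is free and consistent — try it, so R=1.
Step 2. [col 1: G + K ≡ R (mod 10)] column 1 (G + K ≡ R (mod 10), carry-in 0) doesn't pin K yet; pick K=9 and continue. So K=9.
Step 3. [col 1: G + K ≡ R (mod 10)] column 1 reads G+K+carry(0)=R with K=9, R=1; with digits 1,9 already taken and all letters distinct, the only value for G is 2. So G=2.
Step 4. [col 2: M + X ≡ U (mod 10)] M=0 is one option consistent with column 2 (M + X ≡ U (mod 10), carry-in 1) — take it, so M=0.
Step 5. [col 2: M + X ≡ U (mod 10)] X=7 is one option consistent with column 2 (M + X ≡ U (mod 10), carry-in 1) — take it, so X=7.
Step 6. [col 2: M + X ≡ U (mod 10)] column 2: given M=0, X=7, carry-in 1, and digits 0,1,2,7,9 already taken and all letters distinct, M+X≡U (mod 10) forces U=8, so U=8.
Step 7. [col 3: A + K ≡ G (mod 10)] in column 3 we have A+K≡G with carry-in 0; given K=9, G=2 and digits 0,1,2,7,8,9 already taken and all letters distinct, that pins A to 3 ⇒ A=3.
Step 8. [col 4: X + U ≡ Y (mod 10)] in column 4 we have X+U≡Y with carry-in 1; given X=7, U=8 and digits 0,1,2,3,7,8,9 already taken and all letters distinct, that pins Y to 6, so Y=6.
Step 9. [col 5: X + O ≡ A (mod 10)] column 5 reads X+O+carry(1)=A with X=7, A=3; with digits 0,1,2,3,6,7,8,9 already taken and all letters distinct, the only value for O is 5 ⇒ O=5.

Answer: A=3, G=2, K=9, M=0, O=5, R=1, U=8, X=7, Y=6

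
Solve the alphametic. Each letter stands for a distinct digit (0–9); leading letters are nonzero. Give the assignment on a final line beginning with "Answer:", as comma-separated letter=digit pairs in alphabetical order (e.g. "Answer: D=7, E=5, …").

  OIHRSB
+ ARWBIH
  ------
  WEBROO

Step 1. [col 1: B + H ≡ O (mod 10)] O=1 is one option consistent with column 1 (B + H ≡ O (mod 10), carry-in 0) — take it. So O=1.
Step 2. [col 1: B + H ≡ O (mod 10)] several values work for B in column 1 (B + H ≡ O (mod 10), carry-in 0); try B=9, so B=9.
Step 3. [col 1: B + H ≡ O (mod 10)] from column 1 (B=9, O=1, carry-in 0, digits 1,9 already taken and all letters distinct): H must equal 2, so H=2.
Step 4. [col 2: S + I ≡ O (mod 10)] no forcing yet in column 2 (carry-in 1); I=7 is free and consistent — try it ⇒ I=7.
Step 5. [col 2: S + I ≡ O (mod 10)] column 2 reads S+I+carry(1)=O with I=7, O=1; with digits 1,2,7,9 already taken and all letters distinct, the only value for S is 3, so S=3.
Step 6. [col 3: R + B ≡ R (mod 10)] column 3 (R + B ≡ R (mod 10), carry-in 1) doesn't pin R yet; pick R=8 and continue, so R=8.
Step 7. [col 4: H + W ≡ B (mod 10)] column 4 reads H+W+carry(1)=B with H=2, B=9; with digits 1,2,3,7,8,9 already taken and all letters distinct, the only value for W is 6 ⇒ W=6.
Step 8. [col 5: I + R ≡ E (mod 10)] from column 5 (I=7, R=8, carry-in 0, digits 1,2,3,6,7,8,9 already taken and all letters distinct): E must equal 5 ⇒ E=5.
Step 9. [col 6: O + A ≡ W (mod 10)] column 6: given O=1, W=6, carry-in 1, and digits 1,2,3,5,6,7,8,9 already taken and all letters distinct, O+A≡W (mod 10) forces A=4 ⇒ A=4.

Answer: A=4, B=9, E=5, H=2, I=7, O=1, R=8, S=3, W=6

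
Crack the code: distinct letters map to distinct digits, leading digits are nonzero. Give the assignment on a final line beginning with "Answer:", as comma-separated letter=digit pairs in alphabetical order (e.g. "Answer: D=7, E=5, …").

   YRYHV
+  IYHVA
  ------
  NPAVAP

Step 1. [col 1: V + A ≡ P (mod 10)] no forcing yet in column 1 (carry-in 0); P=2 is free and consistent — try it, so P=2.
Step 2. [col 1: V + A ≡ P (mod 10)] column 1 (V + A ≡ P (mod 10), carry-in 0) doesn't pin V yet; pick V=3 and continue, so V=3.
Step 3. [N] adding two 5-digit numbers gives at most 5+1 digits, and here it does — N is that final carry and must be 1. So N=1.
Step 4. [col 1: V + A ≡ P (mod 10)] column 1: given V=3, P=2, carry-in 0, and digits 1,2,3 already taken and all letters distinct, V+A≡P (mod 10) forces A=9, so A=9.
Step 5. [col 2: H + V ≡ A (mod 10)] from column 2 (V=3, A=9, carry-in 1, digits 1,2,3,9 already taken and all letters distinct): H must equal 5. So H=5.
Step 6. [col 3: Y + H ≡ V (mod 10)] from column 3 (H=5, V=3, carry-in 0, digits 1,2,3,5,9 already taken and all letters distinct): Y must equal 8, so Y=8.
Step 7. [col 4: R + Y ≡ A (mod 10)] column 4 reads R+Y+carry(1)=A with Y=8, A=9; with digits 1,2,3,5,8,9 already taken and all letters distinct, the only value for R is 0, so R=0.
Step 8. [col 5: Y + I ≡ P (mod 10)] from column 5 (Y=8, P=2, carry-in 0, digits 0,1,2,3,5,8,9 already taken and all letters distinct): I must equal 4, so I=4.

Answer: A=9, H=5, I=4, N=1, P=2, R=0, V=3, Y=8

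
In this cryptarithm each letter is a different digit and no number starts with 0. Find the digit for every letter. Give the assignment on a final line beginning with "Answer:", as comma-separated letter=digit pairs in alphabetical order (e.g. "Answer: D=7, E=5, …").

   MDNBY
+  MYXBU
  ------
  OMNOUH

Step 1. [col 1: Y + U ≡ H (mod 10)] several values work for H in column 1 (Y + U ≡ H (mod 10), carry-in 0); try H=0. So H=0.
Step 2. [O] the sum has 6 digits but both addends have 5; that extra leading digit O is the final carry, namely 1. So O=1.
Step 3. [col 1: Y + U ≡ H (mod 10)] U=3 is one option consistent with column 1 (Y + U ≡ H (mod 10), carry-in 0) — take it, so U=3.
Step 4. [col 1: Y + U ≡ H (mod 10)] column 1 reads Y+U+carry(0)=H with U=3, H=0; with digits 0,1,3 already taken and all letters distinct, the only value for Y is 7. So Y=7.
Step 5. [col 2: B + B ≡ U (mod 10)] in column 2 we have B+B≡U with carry-in 1; given U=3 and digits 0,1,3,7 already taken and all letters distinct, that pins B to 6. So B=6.
Step 6. [col 3: N + X ≡ O (mod 10)] X=8 is one option consistent with column 3 (N + X ≡ O (mod 10), carry-in 1) — take it, so X=8.
Step 7. [col 3: N + X ≡ O (mod 10)] column 3: given X=8, O=1, carry-in 1, and digits 0,1,3,6,7,8 already taken and all letters distinct, N+X≡O (mod 10) forces N=2, so N=2.
Step 8. [col 4: D + Y ≡ N (mod 10)] column 4: given Y=7, N=2, carry-in 1, and digits 0,1,2,3,6,7,8 already taken and all letters distinct, D+Y≡N (mod 10) forces D=4. So D=4.
Step 9. [col 5: M + M ≡ M (mod 10)] column 5 reads M+M+carry(1)=M with nothing yet; with digits 0,1,2,3,4,6,7,8 already taken and all letters distinct, the only value for M is 9, so M=9.

Answer: B=6, D=4, H=0, M=9, N=2, O=1, U=3, X=8, Y=7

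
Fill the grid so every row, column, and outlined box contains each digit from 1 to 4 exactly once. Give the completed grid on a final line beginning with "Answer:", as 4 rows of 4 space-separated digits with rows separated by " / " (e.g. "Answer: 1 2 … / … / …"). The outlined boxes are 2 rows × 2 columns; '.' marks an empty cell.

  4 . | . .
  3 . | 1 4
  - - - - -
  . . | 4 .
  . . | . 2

Step 1. [r4c3∈{3}] r4c3's peers cover all but 3. So r4c3=3.
Step 2. [r1c2∈{1,2}] 1 has one home in row 1: r1c2 ⇒ r1c2=1.
Step 3. [r3c1∈{1,2}] r3c1 is the only open cell in col 1 admitting 2, so r3c1=2.
Step 4. [r4c1∈{1}] r4c1 is down to just 1, so r4c1=1.
Step 5. [r1c4∈{3}] only 3 remains possible at r1c4 ⇒ r1c4=3.
Step 6. [r2c2∈{2}] r2c2's peers cover all but 2. So r2c2=2.
Step 7. [r1c3∈{2}] r1c3 has the single candidate 2, so r1c3=2.
Step 8. [r3c2∈{3}] only 3 remains possible at r3c2, so r3c2=3.
Step 9. [r3c4∈{1}] r3c4 is down to just 1. So r3c4=1.
Step 10. [r4c2∈{4}] r4c2 has the single candidate 4. So r4c2=4.

Answer: 4 1 2 3 / 3 2 1 4 / 2 3 4 1 / 1 4 3 2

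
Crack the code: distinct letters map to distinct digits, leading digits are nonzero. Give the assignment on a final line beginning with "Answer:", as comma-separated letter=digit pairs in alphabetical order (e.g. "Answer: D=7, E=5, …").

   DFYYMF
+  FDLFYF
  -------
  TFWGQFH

Step 1. [col 1: F + F ≡ H (mod 10)] column 1 (F + F ≡ H (mod 10), carry-in 0) doesn't pin H yet; pick H=6 and continue. So H=6.
Step 2. [T] T is the leading digit of a 7-digit sum of two 6-digit numbers; the final carry is exactly 1. So T=1.
Step 3. [col 1: F + F ≡ H (mod 10)] F=8 is one option consistent with column 1 (F + F ≡ H (mod 10), carry-in 0) — take it. So F=8.
Step 4. [col 2: M + Y ≡ F (mod 10)] several values work for M in column 2 (M + Y ≡ F (mod 10), carry-in 1); try M=3, so M=3.
Step 5. [col 2: M + Y ≡ F (mod 10)] column 2 reads M+Y+carry(1)=F with M=3, F=8; with digits 1,3,6,8 already taken and all letters distinct, the only value for Y is 4. So Y=4.
Step 6. [col 3: Y + F ≡ Q (mod 10)] in column 3 we have Y+F≡Q with carry-in 0; given Y=4, F=8 and digits 1,3,4,6,8 already taken and all letters distinct, that pins Q to 2, so Q=2.
Step 7. [col 4: Y + L ≡ G (mod 10)] several values work for G in column 4 (Y + L ≡ G (mod 10), carry-in 1); try G=5 ⇒ G=5.
Step 8. [col 4: Y + L ≡ G (mod 10)] in column 4 we have Y+L≡G with carry-in 1; given Y=4, G=5 and digits 1,2,3,4,5,6,8 already taken and all letters distinct, that pins L to 0 ⇒ L=0.
Step 9. [col 5: F + D ≡ W (mod 10)] column 5: given F=8, carry-in 0, and digits 0,1,2,3,4,5,6,8 already taken and all letters distinct, F+D≡W (mod 10) forces D=9 ⇒ D=9.
Step 10. [col 5: F + D ≡ W (mod 10)] from column 5 (F=8, D=9, carry-in 0, digits 0,1,2,3,4,5,6,8,9 already taken and all letters distinct): W must equal 7 ⇒ W=7.

Answer: D=9, F=8, G=5, H=6, L=0, M=3, Q=2, T=1, W=7, Y=4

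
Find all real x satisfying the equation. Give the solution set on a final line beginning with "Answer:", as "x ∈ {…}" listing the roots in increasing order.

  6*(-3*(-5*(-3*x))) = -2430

Step 1. [6*(-3*(-5*(-3*x))) = -2430] 6 out front; divide by 6. So div: -3*(-5*(-3*x)) = -405.
Step 2. [-3*(-5*(-3*x)) = -405] divide by the outer -3 ⇒ div: -5*(-3*x) = 135.
Step 3. [-5*(-3*x) = 135] -5·(inner) — divide through by -5. So div: -3*x = -27.
Step 4. [-3*x = -27] -3 out front; divide by -3, so div: x = 9.

Answer: x ∈ {9}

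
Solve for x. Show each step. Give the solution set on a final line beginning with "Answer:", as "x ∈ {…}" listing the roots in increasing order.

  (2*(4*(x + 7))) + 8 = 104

Step 1. [(2*(4*(x + 7))) + 8 = 104] 2 | LHS and 2 | 104: pull 2 out ⇒ factor: (4*(x + 7)) + 4 = 52.
Step 2. [(4*(x + 7)) + 4 = 52] peel the +4: subtract 4 from each side. So sub: 4*(x + 7) = 48.
Step 3. [4*(x + 7) = 48] 4 out front; divide by 4, so div: x + 7 = 12.
Step 4. [x + 7 = 12] subtract 7: x sits inside (… + 7) ⇒ sub: x = 5.

Answer: x ∈ {5}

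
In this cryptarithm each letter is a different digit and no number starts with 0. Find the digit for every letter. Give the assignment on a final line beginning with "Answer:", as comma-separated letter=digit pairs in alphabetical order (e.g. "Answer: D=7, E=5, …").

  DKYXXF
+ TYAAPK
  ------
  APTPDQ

Step 1. [col 1: F + K ≡ Q (mod 10)] column 1 (F + K ≡ Q (mod 10), carry-in 0) doesn't pin F yet; pick F=9 and continue. So F=9.
Step 2. [col 1: F + K ≡ Q (mod 10)] K=1 is one option consistent with column 1 (F + K ≡ Q (mod 10), carry-in 0) — take it ⇒ K=1.
Step 3. [col 1: F + K ≡ Q (mod 10)] column 1: given F=9, K=1, carry-in 0, and digits 1,9 already taken and all letters distinct, F+K≡Q (mod 10) forces Q=0. So Q=0.
Step 4. [col 2: X + P ≡ D (mod 10)] no forcing yet in column 2 (carry-in 1); X=8 is free and consistent — try it. So X=8.
Step 5. [col 2: X + P ≡ D (mod 10)] several values work for P in column 2 (X + P ≡ D (mod 10), carry-in 1); try P=6 ⇒ P=6.
Step 6. [col 2: X + P ≡ D (mod 10)] from column 2 (X=8, P=6, carry-in 1, digits 0,1,6,8,9 already taken and all letters distinct): D must equal 5, so D=5.
Step 7. [col 3: X + A ≡ P (mod 10)] column 3: given X=8, P=6, carry-in 1, and digits 0,1,5,6,8,9 already taken and all letters distinct, X+A≡P (mod 10) forces A=7, so A=7.
Step 8. [col 4: Y + A ≡ T (mod 10)] column 4: given A=7, carry-in 1, and digits 0,1,5,6,7,8,9 already taken and all letters distinct, Y+A≡T (mod 10) forces Y=4 ⇒ Y=4.
Step 9. [col 4: Y + A ≡ T (mod 10)] column 4 reads Y+A+carry(1)=T with Y=4, A=7; with digits 0,1,4,5,6,7,8,9 already taken and all letters distinct, the only value for T is 2, so T=2.

Answer: A=7, D=5, F=9, K=1, P=6, Q=0, T=2, X=8, Y=4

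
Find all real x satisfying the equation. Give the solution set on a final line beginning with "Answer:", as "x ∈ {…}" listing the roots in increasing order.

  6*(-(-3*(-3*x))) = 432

Step 1. [6*(-(-3*(-3*x))) = 432] 6·(inner) — divide through by 6, so div: -(-3*(-3*x)) = 72.
Step 2. [-(-3*(-3*x)) = 72] flip signs both sides. So neg: -3*(-3*x) = -72.
Step 3. [-3*(-3*x) = -72] leading coefficient -3: divide by -3. So div: -3*x = 24.
Step 4. [-3*x = 24] divide by the outer -3. So div: x = -8.

Answer: x ∈ {-8}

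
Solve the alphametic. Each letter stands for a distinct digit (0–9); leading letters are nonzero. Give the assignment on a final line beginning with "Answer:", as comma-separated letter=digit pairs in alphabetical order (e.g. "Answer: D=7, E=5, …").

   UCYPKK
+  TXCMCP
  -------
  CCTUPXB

Step 1. [C] C is the leading digit of a 7-digit sum of two 6-digit numbers; the final carry is exactly 1. So C=1.
Step 2. [col 1: K + P ≡ B (mod 10)] several values work for B in column 1 (K + P ≡ B (mod 10), carry-in 0); try B=4. So B=4.
Step 3. [col 1: K + P ≡ B (mod 10)] no forcing yet in column 1 (carry-in 0); P=9 is free and consistent — try it ⇒ P=9.
Step 4. [col 1: K + P ≡ B (mod 10)] column 1: given P=9, B=4, carry-in 0, and digits 1,4,9 already taken and all letters distinct, K+P≡B (mod 10) forces K=5 ⇒ K=5.
Step 5. [col 2: K + C ≡ X (mod 10)] in column 2 we have K+C≡X with carry-in 1; given K=5, C=1 and digits 1,4,5,9 already taken and all letters distinct, that pins X to 7. So X=7.
Step 6. [col 3: P + M ≡ P (mod 10)] in column 3 we have P+M≡P with carry-in 0; given P=9 and digits 1,4,5,7,9 already taken and all letters distinct, that pins M to 0, so M=0.
Step 7. [col 4: Y + C ≡ U (mod 10)] in column 4 we have Y+C≡U with carry-in 0; given C=1 and digits 0,1,4,5,7,9 already taken and all letters distinct, that pins U to 3. So U=3.
Step 8. [col 4: Y + C ≡ U (mod 10)] column 4 reads Y+C+carry(0)=U with C=1, U=3; with digits 0,1,3,4,5,7,9 already taken and all letters distinct, the only value for Y is 2. So Y=2.
Step 9. [col 5: C + X ≡ T (mod 10)] column 5: given C=1, X=7, carry-in 0, and digits 0,1,2,3,4,5,7,9 already taken and all letters distinct, C+X≡T (mod 10) forces T=8 ⇒ T=8.

Answer: B=4, C=1, K=5, M=0, P=9, T=8, U=3, X=7, Y=2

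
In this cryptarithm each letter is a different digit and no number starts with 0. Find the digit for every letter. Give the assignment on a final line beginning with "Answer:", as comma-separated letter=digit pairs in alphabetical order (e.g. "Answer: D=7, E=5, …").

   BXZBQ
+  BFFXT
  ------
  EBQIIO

Step 1. [col 1: Q + T ≡ O (mod 10)] no forcing yet in column 1 (carry-in 0); Q=2 is free and consistent — try it, so Q=2.
Step 2. [col 1: Q + T ≡ O (mod 10)] column 1 (Q + T ≡ O (mod 10), carry-in 0) doesn't pin O yet; pick O=8 and continue. So O=8.
Step 3. [E] the sum has 6 digits but both addends have 5; that extra leading digit E is the final carry, namely 1 ⇒ E=1.
Step 4. [col 1: Q + T ≡ O (mod 10)] from column 1 (Q=2, O=8, carry-in 0, digits 1,2,8 already taken and all letters distinct): T must equal 6 ⇒ T=6.
Step 5. [col 2: B + X ≡ I (mod 10)] column 2 (B + X ≡ I (mod 10), carry-in 0) doesn't pin B yet; pick B=9 and continue. So B=9.
Step 6. [col 2: B + X ≡ I (mod 10)] column 2 (B + X ≡ I (mod 10), carry-in 0) doesn't pin I yet; pick I=3 and continue, so I=3.
Step 7. [col 2: B + X ≡ I (mod 10)] column 2 reads B+X+carry(0)=I with B=9, I=3; with digits 1,2,3,6,8,9 already taken and all letters distinct, the only value for X is 4 ⇒ X=4.
Step 8. [col 3: Z + F ≡ I (mod 10)] several values work for Z in column 3 (Z + F ≡ I (mod 10), carry-in 1); try Z=5, so Z=5.
Step 9. [col 3: Z + F ≡ I (mod 10)] from column 3 (Z=5, I=3, carry-in 1, digits 1,2,3,4,5,6,8,9 already taken and all letters distinct): F must equal 7 ⇒ F=7.

Answer: B=9, E=1, F=7, I=3, O=8, Q=2, T=6, X=4, Z=5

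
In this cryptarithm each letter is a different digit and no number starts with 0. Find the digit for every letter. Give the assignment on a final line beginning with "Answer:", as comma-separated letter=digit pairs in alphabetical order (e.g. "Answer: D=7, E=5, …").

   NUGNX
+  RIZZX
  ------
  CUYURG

Step 1. [col 1: X + X ≡ G (mod 10)] several values work for X in column 1 (X + X ≡ G (mod 10), carry-in 0); try X=2 ⇒ X=2.
Step 2. [C] the sum has 6 digits but both addends have 5; that extra leading digit C is the final carry, namely 1 ⇒ C=1.
Step 3. [col 1: X + X ≡ G (mod 10)] column 1 reads X+X+carry(0)=G with X=2; with digits 1,2 already taken and all letters distinct, the only value for G is 4 ⇒ G=4.
Step 4. [col 2: N + Z ≡ R (mod 10)] column 2 (N + Z ≡ R (mod 10), carry-in 0) doesn't pin R yet; pick R=5 and continue, so R=5.
Step 5. [col 2: N + Z ≡ R (mod 10)] column 2 (N + Z ≡ R (mod 10), carry-in 0) doesn't pin Z yet; pick Z=8 and continue. So Z=8.
Step 6. [col 2: N + Z ≡ R (mod 10)] column 2 reads N+Z+carry(0)=R with Z=8, R=5; with digits 1,2,4,5,8 already taken and all letters distinct, the only value for N is 7, so N=7.
Step 7. [col 3: G + Z ≡ U (mod 10)] column 3 reads G+Z+carry(1)=U with G=4, Z=8; with digits 1,2,4,5,7,8 already taken and all letters distinct, the only value for U is 3 ⇒ U=3.
Step 8. [col 4: U + I ≡ Y (mod 10)] in column 4 we have U+I≡Y with carry-in 1; given U=3 and digits 1,2,3,4,5,7,8 already taken and all letters distinct, that pins Y to 0. So Y=0.
Step 9. [col 4: U + I ≡ Y (mod 10)] column 4: given U=3, Y=0, carry-in 1, and digits 0,1,2,3,4,5,7,8 already taken and all letters distinct, U+I≡Y (mod 10) forces I=6, so I=6.

Answer: C=1, G=4, I=6, N=7, R=5, U=3, X=2, Y=0, Z=8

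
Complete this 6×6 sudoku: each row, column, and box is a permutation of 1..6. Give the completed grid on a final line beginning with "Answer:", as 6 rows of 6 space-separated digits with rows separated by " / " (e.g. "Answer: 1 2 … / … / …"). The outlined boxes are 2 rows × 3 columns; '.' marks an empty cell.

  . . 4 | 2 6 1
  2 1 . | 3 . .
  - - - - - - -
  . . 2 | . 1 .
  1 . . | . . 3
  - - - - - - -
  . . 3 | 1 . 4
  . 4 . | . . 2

Step 1. [r5c5∈{5}] r5c5 has the single candidate 5, so r5c5=5.
Step 2. [r3c6∈{5,6}] r3c6 is the only open cell in col 6 admitting 6 ⇒ r3c6=6.
Step 3. [r3c1∈{3,4,5}] in col 1, 4 fits only at r3c1 ⇒ r3c1=4.
Step 4. [r2c3∈{5,6}] across row 2, 6 lands solely at r2c3 ⇒ r2c3=6.
Step 5. [r4c3∈{5}] r4c3 is down to just 5 ⇒ r4c3=5.
Step 6. [r1c1∈{3,5}] in col 1, 3 fits only at r1c1. So r1c1=3.
Step 7. [r5c1∈{6}] r5c1 is down to just 6, so r5c1=6.
Step 8. [r4c4∈{4}] nothing but 4 survives at r4c4 ⇒ r4c4=4.
Step 9. [r4c5∈{2}] r4c5's peers cover all but 2, so r4c5=2.
Step 10. [r1c2∈{5}] r1c2 is down to just 5, so r1c2=5.
Step 11. [r2c6∈{5}] nothing but 5 survives at r2c6. So r2c6=5.
Step 12. [r6c5∈{3}] r6c5's peers cover all but 3 ⇒ r6c5=3.
Step 13. [r6c4∈{6}] nothing but 6 survives at r6c4 ⇒ r6c4=6.
Step 14. [r2c5∈{4}] nothing but 4 survives at r2c5 ⇒ r2c5=4.
Step 15. [r3c4∈{5}] r3c4's peers cover all but 5. So r3c4=5.
Step 16. [r3c2∈{3}] r3c2 is down to just 3, so r3c2=3.
Step 17. [r5c2∈{2}] r5c2 is down to just 2 ⇒ r5c2=2.
Step 18. [r4c2∈{6}] nothing but 6 survives at r4c2. So r4c2=6.
Step 19. [r6c3∈{1}] r6c3's peers cover all but 1. So r6c3=1.
Step 20. [r6c1∈{5}] only 5 remains possible at r6c1 ⇒ r6c1=5.

Answer: 3 5 4 2 6 1 / 2 1 6 3 4 5 / 4 3 2 5 1 6 / 1 6 5 4 2 3 / 6 2 3 1 5 4 / 5 4 1 6 3 2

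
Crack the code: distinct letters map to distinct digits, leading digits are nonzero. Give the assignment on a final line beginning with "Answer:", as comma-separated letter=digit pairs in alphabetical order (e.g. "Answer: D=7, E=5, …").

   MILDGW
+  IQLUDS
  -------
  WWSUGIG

Step 1. [col 1: W + S ≡ G (mod 10)] S=3 is one option consistent with column 1 (W + S ≡ G (mod 10), carry-in 0) — take it ⇒ S=3.
Step 2. [col 1: W + S ≡ G (mod 10)] W=1 is one option consistent with column 1 (W + S ≡ G (mod 10), carry-in 0) — take it, so W=1.
Step 3. [col 1: W + S ≡ G (mod 10)] column 1 reads W+S+carry(0)=G with W=1, S=3; with digits 1,3 already taken and all letters distinct, the only value for G is 4. So G=4.
Step 4. [col 2: G + D ≡ I (mod 10)] several values work for D in column 2 (G + D ≡ I (mod 10), carry-in 0); try D=8. So D=8.
Step 5. [col 2: G + D ≡ I (mod 10)] column 2: given G=4, D=8, carry-in 0, and digits 1,3,4,8 already taken and all letters distinct, G+D≡I (mod 10) forces I=2. So I=2.
Step 6. [col 3: D + U ≡ G (mod 10)] in column 3 we have D+U≡G with carry-in 1; given D=8, G=4 and digits 1,2,3,4,8 already taken and all letters distinct, that pins U to 5, so U=5.
Step 7. [col 4: L + L ≡ U (mod 10)] column 4 reads L+L+carry(1)=U with U=5; with digits 1,2,3,4,5,8 already taken and all letters distinct, the only value for L is 7, so L=7.
Step 8. [col 5: I + Q ≡ S (mod 10)] from column 5 (I=2, S=3, carry-in 1, digits 1,2,3,4,5,7,8 already taken and all letters distinct): Q must equal 0 ⇒ Q=0.
Step 9. [col 6: M + I ≡ W (mod 10)] from column 6 (I=2, W=1, carry-in 0, digits 0,1,2,3,4,5,7,8 already taken and all letters distinct): M must equal 9, so M=9.

Answer: D=8, G=4, I=2, L=7, M=9, Q=0, S=3, U=5, W=1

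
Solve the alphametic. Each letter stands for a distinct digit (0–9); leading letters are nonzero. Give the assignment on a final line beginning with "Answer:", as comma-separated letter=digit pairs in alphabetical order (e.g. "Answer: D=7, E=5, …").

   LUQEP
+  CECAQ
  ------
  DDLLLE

Step 1. [D] the sum has 6 digits but both addends have 5; that extra leading digit D is the final carry, namely 1, so D=1.
Step 2. [col 1: P + Q ≡ E (mod 10)] several values work for P in column 1 (P + Q ≡ E (mod 10), carry-in 0); try P=8 ⇒ P=8.
Step 3. [col 1: P + Q ≡ E (mod 10)] Q=7 is one option consistent with column 1 (P + Q ≡ E (mod 10), carry-in 0) — take it, so Q=7.
Step 4. [col 1: P + Q ≡ E (mod 10)] column 1 reads P+Q+carry(0)=E with P=8, Q=7; with digits 1,7,8 already taken and all letters distinct, the only value for E is 5. So E=5.
Step 5. [col 2: E + A ≡ L (mod 10)] several values work for A in column 2 (E + A ≡ L (mod 10), carry-in 1); try A=3, so A=3.
Step 6. [col 2: E + A ≡ L (mod 10)] from column 2 (E=5, A=3, carry-in 1, digits 1,3,5,7,8 already taken and all letters distinct): L must equal 9 ⇒ L=9.
Step 7. [col 3: Q + C ≡ L (mod 10)] from column 3 (Q=7, L=9, carry-in 0, digits 1,3,5,7,8,9 already taken and all letters distinct): C must equal 2. So C=2.
Step 8. [col 4: U + E ≡ L (mod 10)] column 4: given E=5, L=9, carry-in 0, and digits 1,2,3,5,7,8,9 already taken and all letters distinct, U+E≡L (mod 10) forces U=4, so U=4.

Answer: A=3, C=2, D=1, E=5, L=9, P=8, Q=7, U=4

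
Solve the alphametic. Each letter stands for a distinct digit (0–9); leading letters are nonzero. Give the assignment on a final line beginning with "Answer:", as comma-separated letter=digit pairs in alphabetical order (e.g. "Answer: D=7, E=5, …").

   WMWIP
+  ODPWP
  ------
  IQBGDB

Step 1. [col 1: P + P ≡ B (mod 10)] column 1 (P + P ≡ B (mod 10), carry-in 0) doesn't pin B yet; pick B=4 and continue. So B=4.
Step 2. [I] adding two 5-digit numbers gives at most 5+1 digits, and here it does — I is that final carry and must be 1, so I=1.
Step 3. [col 1: P + P ≡ B (mod 10)] P=2 is one option consistent with column 1 (P + P ≡ B (mod 10), carry-in 0) — take it, so P=2.
Step 4. [col 2: I + W ≡ D (mod 10)] W=7 is one option consistent with column 2 (I + W ≡ D (mod 10), carry-in 0) — take it ⇒ W=7.
Step 5. [col 2: I + W ≡ D (mod 10)] in column 2 we have I+W≡D with carry-in 0; given I=1, W=7 and digits 1,2,4,7 already taken and all letters distinct, that pins D to 8 ⇒ D=8.
Step 6. [col 3: W + P ≡ G (mod 10)] column 3 reads W+P+carry(0)=G with W=7, P=2; with digits 1,2,4,7,8 already taken and all letters distinct, the only value for G is 9, so G=9.
Step 7. [col 4: M + D ≡ B (mod 10)] column 4: given D=8, B=4, carry-in 0, and digits 1,2,4,7,8,9 already taken and all letters distinct, M+D≡B (mod 10) forces M=6 ⇒ M=6.
Step 8. [col 5: W + O ≡ Q (mod 10)] column 5: given W=7, carry-in 1, and digits 1,2,4,6,7,8,9 already taken and all letters distinct, W+O≡Q (mod 10) forces O=5. So O=5.
Step 9. [col 5: W + O ≡ Q (mod 10)] column 5 reads W+O+carry(1)=Q with W=7, O=5; with digits 1,2,4,5,6,7,8,9 already taken and all letters distinct, the only value for Q is 3, so Q=3.

Answer: B=4, D=8, G=9, I=1, M=6, O=5, P=2, Q=3, W=7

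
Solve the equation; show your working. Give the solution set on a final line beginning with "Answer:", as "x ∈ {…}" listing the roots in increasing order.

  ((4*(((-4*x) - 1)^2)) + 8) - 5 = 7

Step 1. [((4*(((-4*x) - 1)^2)) + 8) - 5 = 7] peel the -5: add 5 from each side. So sub: (4*(((-4*x) - 1)^2)) + 8 = 12.
Step 2. [(4*(((-4*x) - 1)^2)) + 8 = 12] +8 is outermost — subtract 8 both sides, so sub: 4*(((-4*x) - 1)^2) = 4.
Step 3. [4*(((-4*x) - 1)^2) = 4] 4·(inner) — divide through by 4. So div: ((-4*x) - 1)^2 = 1.
Step 4. [((-4*x) - 1)^2 = 1] 1 ≥ 0, LHS is (·)² — take ±√ ⇒ sqrt: (-4*x) - 1 = 1 or -1.
Step 5. [(-4*x) - 1 = 1 or -1] 1 comes off first (add 1), so sub: -4*x = 2 or 0.
Step 6. [-4*x = 2 or 0] leading coefficient -4: divide by -4. So div: x = -1/2 or 0.

Answer: x ∈ {-1/2, 0}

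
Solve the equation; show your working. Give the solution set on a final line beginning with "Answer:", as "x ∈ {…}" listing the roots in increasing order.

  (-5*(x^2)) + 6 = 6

Step 1. [(-5*(x^2)) + 6 = 6] the outer +6 inverts by subtracting 6. So sub: -5*(x^2) = 0.
Step 2. [-5*(x^2) = 0] LHS = -5·(…); ÷-5 both sides. So div: x^2 = 0.
Step 3. [x^2 = 0] LHS squared, RHS 0 ≥ 0: apply √ (±), so sqrt: x = 0.

Answer: x ∈ {0}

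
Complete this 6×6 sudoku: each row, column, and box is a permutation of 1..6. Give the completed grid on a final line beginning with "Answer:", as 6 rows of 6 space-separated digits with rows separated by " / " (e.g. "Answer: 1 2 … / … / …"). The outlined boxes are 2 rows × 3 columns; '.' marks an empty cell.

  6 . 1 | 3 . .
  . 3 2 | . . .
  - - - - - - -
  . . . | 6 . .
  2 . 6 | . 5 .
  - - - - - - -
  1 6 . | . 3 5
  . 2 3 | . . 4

Step 1. [r3c3∈{4,5}] col 3 places 5 nowhere but r3c3. So r3c3=5.
Step 2. [r6c4∈{1}] r6c4 is down to just 1. So r6c4=1.
Step 3. [r4c4∈{4}] r4c4 has the single candidate 4. So r4c4=4.
Step 4. [r4c6∈{1,3}] row 4 places 3 nowhere but r4c6. So r4c6=3.
Step 5. [r1c2∈{4,5}] row 1 places 5 nowhere but r1c2, so r1c2=5.
Step 6. [r2c1∈{4}] r2c1's peers cover all but 4 ⇒ r2c1=4.
Step 7. [r1c6∈{2}] r1c6 is down to just 2, so r1c6=2.
Step 8. [r3c6∈{1}] r3c6 has the single candidate 1, so r3c6=1.
Step 9. [r6c5∈{6}] nothing but 6 survives at r6c5, so r6c5=6.
Step 10. [r5c3∈{4}] nothing but 4 survives at r5c3, so r5c3=4.
Step 11. [r2c5∈{1}] r2c5 is down to just 1, so r2c5=1.
Step 12. [r6c1∈{5}] nothing but 5 survives at r6c1. So r6c1=5.
Step 13. [r3c5∈{2}] r3c5 is down to just 2, so r3c5=2.
Step 14. [r2c4∈{5}] r2c4 is down to just 5. So r2c4=5.
Step 15. [r2c6∈{6}] r2c6 has the single candidate 6 ⇒ r2c6=6.
Step 16. [r3c1∈{3}] only 3 remains possible at r3c1, so r3c1=3.
Step 17. [r1c5∈{4}] r1c5 is down to just 4, so r1c5=4.
Step 18. [r3c2∈{4}] only 4 remains possible at r3c2 ⇒ r3c2=4.
Step 19. [r5c4∈{2}] r5c4's peers cover all but 2, so r5c4=2.
Step 20. [r4c2∈{1}] r4c2's peers cover all but 1 ⇒ r4c2=1.

Answer: 6 5 1 3 4 2 / 4 3 2 5 1 6 / 3 4 5 6 2 1 / 2 1 6 4 5 3 / 1 6 4 2 3 5 / 5 2 3 1 6 4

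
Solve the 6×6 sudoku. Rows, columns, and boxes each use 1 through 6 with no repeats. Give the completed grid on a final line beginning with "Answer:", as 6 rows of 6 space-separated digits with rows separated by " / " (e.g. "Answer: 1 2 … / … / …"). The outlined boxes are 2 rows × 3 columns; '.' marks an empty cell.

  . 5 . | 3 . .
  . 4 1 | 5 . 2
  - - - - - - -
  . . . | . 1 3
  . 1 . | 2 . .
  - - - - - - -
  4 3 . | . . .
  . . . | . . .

Step 1. [r2c5∈{6}] r2c5's peers cover all but 6 ⇒ r2c5=6.
Step 2. [r6c1∈{1,2,5,6}] 1 has one home in col 1: r6c1. So r6c1=1.
Step 3. [r4c3∈{3,4,5,6}] r4c3 is the only open cell in col 3 admitting 3. So r4c3=3.
Step 4. [r3c3∈{2,4,5,6}] r3c3 is the only open cell in col 3 admitting 4 ⇒ r3c3=4.
Step 5. [r3c4∈{6}] r3c4's peers cover all but 6. So r3c4=6.
Step 6. [r6c2∈{2,6}] r6c2 is the only open cell in col 2 admitting 6. So r6c2=6.
Step 7. [r1c5∈{4}] r1c5 is down to just 4. So r1c5=4.
Step 8. [r4c5∈{5}] only 5 remains possible at r4c5 ⇒ r4c5=5.
Step 9. [r5c6∈{1,5,6}] 6 has one home in row 5: r5c6, so r5c6=6.
Step 10. [r6c6∈{4,5}] in col 6, 5 fits only at r6c6 ⇒ r6c6=5.
Step 11. [r6c3∈{2}] r6c3 has the single candidate 2 ⇒ r6c3=2.
Step 12. [r1c1∈{2,6}] row 1 places 2 nowhere but r1c1 ⇒ r1c1=2.
Step 13. [r5c3∈{5}] nothing but 5 survives at r5c3, so r5c3=5.
Step 14. [r6c4∈{4}] nothing but 4 survives at r6c4, so r6c4=4.
Step 15. [r3c1∈{5}] r3c1's peers cover all but 5 ⇒ r3c1=5.
Step 16. [r5c5∈{2}] r5c5's peers cover all but 2 ⇒ r5c5=2.
Step 17. [r2c1∈{3}] r2c1 is down to just 3 ⇒ r2c1=3.
Step 18. [r1c6∈{1}] nothing but 1 survives at r1c6 ⇒ r1c6=1.
Step 19. [r3c2∈{2}] only 2 remains possible at r3c2 ⇒ r3c2=2.
Step 20. [r6c5∈{3}] r6c5's peers cover all but 3, so r6c5=3.
Step 21. [r5c4∈{1}] r5c4 is down to just 1, so r5c4=1.
Step 22. [r1c3∈{6}] r1c3 has the single candidate 6, so r1c3=6.
Step 23. [r4c1∈{6}] r4c1's peers cover all but 6 ⇒ r4c1=6.
Step 24. [r4c6∈{4}] only 4 remains possible at r4c6, so r4c6=4.

Answer: 2 5 6 3 4 1 / 3 4 1 5 6 2 / 5 2 4 6 1 3 / 6 1 3 2 5 4 / 4 3 5 1 2 6 / 1 6 2 4 3 5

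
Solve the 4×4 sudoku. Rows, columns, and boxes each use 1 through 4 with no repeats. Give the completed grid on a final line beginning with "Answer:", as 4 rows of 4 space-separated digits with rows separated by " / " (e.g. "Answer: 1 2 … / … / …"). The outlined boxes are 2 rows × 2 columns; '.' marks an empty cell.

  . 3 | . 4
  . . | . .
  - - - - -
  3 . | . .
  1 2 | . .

Step 1. [r1c3∈{1,2}] 1 has one home in row 1: r1c3 ⇒ r1c3=1.
Step 2. [r3c2∈{4}] only 4 remains possible at r3c2, so r3c2=4.
Step 3. [r3c3∈{2}] r3c3 is down to just 2 ⇒ r3c3=2.
Step 4. [r2c3∈{3}] r2c3's peers cover all but 3. So r2c3=3.
Step 5. [r2c1∈{2,4}] row 2 places 4 nowhere but r2c1. So r2c1=4.
Step 6. [r3c4∈{1}] r3c4's peers cover all but 1, so r3c4=1.
Step 7. [r4c4∈{3}] r4c4 has the single candidate 3, so r4c4=3.
Step 8. [r2c2∈{1}] nothing but 1 survives at r2c2 ⇒ r2c2=1.
Step 9. [r2c4∈{2}] r2c4 has the single candidate 2. So r2c4=2.
Step 10. [r1c1∈{2}] only 2 remains possible at r1c1. So r1c1=2.
Step 11. [r4c3∈{4}] r4c3 is down to just 4 ⇒ r4c3=4.

Answer: 2 3 1 4 / 4 1 3 2 / 3 4 2 1 / 1 2 4 3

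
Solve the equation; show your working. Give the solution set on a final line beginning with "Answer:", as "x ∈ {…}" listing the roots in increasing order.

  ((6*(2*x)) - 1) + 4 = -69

Step 1. [((6*(2*x)) - 1) + 4 = -69] +4 is outermost — subtract 4 both sides ⇒ sub: (6*(2*x)) - 1 = -73.
Step 2. [(6*(2*x)) - 1 = -73] add 1: x sits inside (… - 1) ⇒ sub: 6*(2*x) = -72.
Step 3. [6*(2*x) = -72] 6 out front; divide by 6 ⇒ div: 2*x = -12.
Step 4. [2*x = -12] leading coefficient 2: divide by 2 ⇒ div: x = -6.

Answer: x ∈ {-6}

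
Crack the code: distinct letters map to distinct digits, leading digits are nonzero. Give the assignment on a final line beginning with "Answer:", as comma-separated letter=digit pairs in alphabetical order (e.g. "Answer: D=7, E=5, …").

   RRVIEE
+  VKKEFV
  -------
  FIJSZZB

Step 1. [col 1: E + V ≡ B (mod 10)] no forcing yet in column 1 (carry-in 0); V=8 is free and consistent — try it. So V=8.
Step 2. [col 1: E + V ≡ B (mod 10)] several values work for B in column 1 (E + V ≡ B (mod 10), carry-in 0); try B=5. So B=5.
Step 3. [col 1: E + V ≡ B (mod 10)] column 1 reads E+V+carry(0)=B with V=8, B=5; with digits 5,8 already taken and all letters distinct, the only value for E is 7 ⇒ E=7.
Step 4. [col 2: E + F ≡ Z (mod 10)] no forcing yet in column 2 (carry-in 1); Z=9 is free and consistent — try it ⇒ Z=9.
Step 5. [col 2: E + F ≡ Z (mod 10)] column 2 reads E+F+carry(1)=Z with E=7, Z=9; with digits 5,7,8,9 already taken and all letters distinct, the only value for F is 1 ⇒ F=1.
Step 6. [col 3: I + E ≡ Z (mod 10)] from column 3 (E=7, Z=9, carry-in 0, digits 1,5,7,8,9 already taken and all letters distinct): I must equal 2 ⇒ I=2.
Step 7. [col 4: V + K ≡ S (mod 10)] column 4 reads V+K+carry(0)=S with V=8; with digits 1,2,5,7,8,9 already taken and all letters distinct, the only value for S is 4. So S=4.
Step 8. [col 4: V + K ≡ S (mod 10)] column 4: given V=8, S=4, carry-in 0, and digits 1,2,4,5,7,8,9 already taken and all letters distinct, V+K≡S (mod 10) forces K=6 ⇒ K=6.
Step 9. [col 5: R + K ≡ J (mod 10)] in column 5 we have R+K≡J with carry-in 1; given K=6 and digits 1,2,4,5,6,7,8,9 already taken and all letters distinct, that pins J to 0 ⇒ J=0.
Step 10. [col 5: R + K ≡ J (mod 10)] column 5 reads R+K+carry(1)=J with K=6, J=0; with digits 0,1,2,4,5,6,7,8,9 already taken and all letters distinct, the only value for R is 3, so R=3.

Answer: B=5, E=7, F=1, I=2, J=0, K=6, R=3, S=4, V=8, Z=9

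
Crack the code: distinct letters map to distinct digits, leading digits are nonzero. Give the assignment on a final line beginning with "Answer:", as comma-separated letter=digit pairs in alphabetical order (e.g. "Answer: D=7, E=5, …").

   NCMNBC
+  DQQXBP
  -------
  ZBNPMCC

Step 1. [Z] Z is the leading digit of a 7-digit sum of two 6-digit numbers; the final carry is exactly 1. So Z=1.
Step 2. [col 1: C + P ≡ C (mod 10)] column 1 reads C+P+carry(0)=C with nothing yet; with digits 1 already taken and all letters distinct, the only value for P is 0, so P=0.
Step 3. [col 1: C + P ≡ C (mod 10)] C=6 is one option consistent with column 1 (C + P ≡ C (mod 10), carry-in 0) — take it. So C=6.
Step 4. [col 2: B + B ≡ C (mod 10)] several values work for B in column 2 (B + B ≡ C (mod 10), carry-in 0); try B=3 ⇒ B=3.
Step 5. [col 3: N + X ≡ M (mod 10)] column 3 (N + X ≡ M (mod 10), carry-in 0) doesn't pin X yet; pick X=8 and continue. So X=8.
Step 6. [col 3: N + X ≡ M (mod 10)] several values work for M in column 3 (N + X ≡ M (mod 10), carry-in 0); try M=7, so M=7.
Step 7. [col 3: N + X ≡ M (mod 10)] column 3 reads N+X+carry(0)=M with X=8, M=7; with digits 0,1,3,6,7,8 already taken and all letters distinct, the only value for N is 9, so N=9.
Step 8. [col 4: M + Q ≡ P (mod 10)] in column 4 we have M+Q≡P with carry-in 1; given M=7, P=0 and digits 0,1,3,6,7,8,9 already taken and all letters distinct, that pins Q to 2, so Q=2.
Step 9. [col 6: N + D ≡ B (mod 10)] in column 6 we have N+D≡B with carry-in 0; given N=9, B=3 and digits 0,1,2,3,6,7,8,9 already taken and all letters distinct, that pins D to 4 ⇒ D=4.

Answer: B=3, C=6, D=4, M=7, N=9, P=0, Q=2, X=8, Z=1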